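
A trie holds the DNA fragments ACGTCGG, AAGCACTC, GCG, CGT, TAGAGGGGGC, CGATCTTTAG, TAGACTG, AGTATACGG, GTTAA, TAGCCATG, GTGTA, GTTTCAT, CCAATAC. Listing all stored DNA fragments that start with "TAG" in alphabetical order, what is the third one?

TAGCCATG

Words with prefix "TAG", in lexicographic order: "TAGACTG", "TAGAGGGGGC", "TAGCCATG"
Position 3: TAGCCATG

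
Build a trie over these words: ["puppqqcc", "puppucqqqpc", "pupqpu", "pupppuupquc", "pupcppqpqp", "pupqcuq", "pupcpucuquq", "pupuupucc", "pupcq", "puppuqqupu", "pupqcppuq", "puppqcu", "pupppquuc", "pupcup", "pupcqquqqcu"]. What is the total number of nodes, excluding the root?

71

Insert word by word; a character creates a node only if that edge doesn't already exist:
  "puppqqcc" → 8 new (p, u, p, p, q, q, c, c)
  "puppucqqqpc" → prefix "pupp" already present; 7 new (u, c, q, q, q, p, c)
  "pupqpu" → prefix "pup" already present; 3 new (q, p, u)
  "pupppuupquc" → prefix "pupp" already present; 7 new (p, u, u, p, q, u, c)
  "pupcppqpqp" → prefix "pup" already present; 7 new (c, p, p, q, p, q, p)
  "pupqcuq" → prefix "pupq" already present; 3 new (c, u, q)
  "pupcpucuquq" → prefix "pupcp" already present; 6 new (u, c, u, q, u, q)
  "pupuupucc" → prefix "pup" already present; 6 new (u, u, p, u, c, c)
  "pupcq" → prefix "pupc" already present; 1 new (q)
  "puppuqqupu" → prefix "puppu" already present; 5 new (q, q, u, p, u)
  "pupqcppuq" → prefix "pupqc" already present; 4 new (p, p, u, q)
  "puppqcu" → prefix "puppq" already present; 2 new (c, u)
  "pupppquuc" → prefix "puppp" already present; 4 new (q, u, u, c)
  "pupcup" → prefix "pupc" already present; 2 new (u, p)
  "pupcqquqqcu" → prefix "pupcq" already present; 6 new (q, u, q, q, c, u)
Total nodes = 8 + 7 + 3 + 7 + 7 + 3 + 6 + 6 + 1 + 5 + 4 + 2 + 4 + 2 + 6 = 71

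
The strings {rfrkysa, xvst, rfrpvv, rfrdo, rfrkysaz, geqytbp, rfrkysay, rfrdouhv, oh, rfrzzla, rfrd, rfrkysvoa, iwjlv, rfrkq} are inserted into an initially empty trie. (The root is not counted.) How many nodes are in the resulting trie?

Insert word by word; a character creates a node only if that edge doesn't already exist:
  "rfrkysa" → 7 new (r, f, r, k, y, s, a)
  "xvst" → 4 new (x, v, s, t)
  "rfrpvv" → prefix "rfr" already present; 3 new (p, v, v)
  "rfrdo" → prefix "rfr" already present; 2 new (d, o)
  "rfrkysaz" → prefix "rfrkysa" already present; 1 new (z)
  "geqytbp" → 7 new (g, e, q, y, t, b, p)
  "rfrkysay" → prefix "rfrkysa" already present; 1 new (y)
  "rfrdouhv" → prefix "rfrdo" already present; 3 new (u, h, v)
  "oh" → 2 new (o, h)
  "rfrzzla" → prefix "rfr" already present; 4 new (z, z, l, a)
  "rfrd" → prefix "rfrd" already present; 0 new (none)
  "rfrkysvoa" → prefix "rfrkys" already present; 3 new (v, o, a)
  "iwjlv" → 5 new (i, w, j, l, v)
  "rfrkq" → prefix "rfrk" already present; 1 new (q)
Total nodes = 7 + 4 + 3 + 2 + 1 + 7 + 1 + 3 + 2 + 4 + 0 + 3 + 5 + 1 = 43

43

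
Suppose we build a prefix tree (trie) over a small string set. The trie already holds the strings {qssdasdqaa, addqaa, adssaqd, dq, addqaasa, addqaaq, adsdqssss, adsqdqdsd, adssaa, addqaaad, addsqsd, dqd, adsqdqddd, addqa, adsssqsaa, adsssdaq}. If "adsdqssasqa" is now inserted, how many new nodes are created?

The longest prefix of "adsdqssasqa" already in the trie is "adsdqss" (length 7).
So 11 − 7 = 4 new nodes.

4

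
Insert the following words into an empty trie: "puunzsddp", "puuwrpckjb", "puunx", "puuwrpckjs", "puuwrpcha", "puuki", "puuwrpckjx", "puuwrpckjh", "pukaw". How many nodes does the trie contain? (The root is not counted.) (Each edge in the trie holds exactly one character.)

27

Trace insertions, counting only characters that open a new branch:
  "puunzsddp" → 9 new (p, u, u, n, z, s, d, d, p)
  "puuwrpckjb" → prefix "puu" already present; 7 new (w, r, p, c, k, j, b)
  "puunx" → prefix "puun" already present; 1 new (x)
  "puuwrpckjs" → prefix "puuwrpckj" already present; 1 new (s)
  "puuwrpcha" → prefix "puuwrpc" already present; 2 new (h, a)
  "puuki" → prefix "puu" already present; 2 new (k, i)
  "puuwrpckjx" → prefix "puuwrpckj" already present; 1 new (x)
  "puuwrpckjh" → prefix "puuwrpckj" already present; 1 new (h)
  "pukaw" → prefix "pu" already present; 3 new (k, a, w)
Total nodes = 9 + 7 + 1 + 1 + 2 + 2 + 1 + 1 + 3 = 27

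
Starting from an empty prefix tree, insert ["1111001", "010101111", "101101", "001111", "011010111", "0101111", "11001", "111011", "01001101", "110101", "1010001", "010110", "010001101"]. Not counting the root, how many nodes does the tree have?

60

For each word, the new-node count is its length minus the longest prefix already in the trie:
  "1111001" → 7 new (1, 1, 1, 1, 0, 0, 1)
  "010101111" → 9 new (0, 1, 0, 1, 0, 1, 1, 1, 1)
  "101101" → prefix "1" already present; 5 new (0, 1, 1, 0, 1)
  "001111" → prefix "0" already present; 5 new (0, 1, 1, 1, 1)
  "011010111" → prefix "01" already present; 7 new (1, 0, 1, 0, 1, 1, 1)
  "0101111" → prefix "0101" already present; 3 new (1, 1, 1)
  "11001" → prefix "11" already present; 3 new (0, 0, 1)
  "111011" → prefix "111" already present; 3 new (0, 1, 1)
  "01001101" → prefix "010" already present; 5 new (0, 1, 1, 0, 1)
  "110101" → prefix "110" already present; 3 new (1, 0, 1)
  "1010001" → prefix "101" already present; 4 new (0, 0, 0, 1)
  "010110" → prefix "01011" already present; 1 new (0)
  "010001101" → prefix "0100" already present; 5 new (0, 1, 1, 0, 1)
Total nodes = 7 + 9 + 5 + 5 + 7 + 3 + 3 + 3 + 5 + 3 + 4 + 1 + 5 = 60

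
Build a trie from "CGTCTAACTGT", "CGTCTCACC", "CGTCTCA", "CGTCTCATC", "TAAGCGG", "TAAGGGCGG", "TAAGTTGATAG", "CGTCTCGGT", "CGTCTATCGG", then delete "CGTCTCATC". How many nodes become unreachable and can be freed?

After clearing the end-marker at "CGTCTCATC", prune upward until reaching a node still needed by another word.
The suffix "TC" (2 nodes) is used only by "CGTCTCATC"; the node for "CGTCTCA" still has the child "C", so pruning stops there.
Nodes removed: 2

2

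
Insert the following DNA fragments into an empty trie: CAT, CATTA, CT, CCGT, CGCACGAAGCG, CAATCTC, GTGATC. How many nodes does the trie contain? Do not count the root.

30

Trie structure (* marks end of a word):
(root)
├─ C
│  ├─ A
│  │  ├─ A
│  │  │  └─ T
│  │  │     └─ C
│  │  │        └─ T
│  │  │           └─ C *
│  │  └─ T *
│  │     └─ T
│  │        └─ A *
│  ├─ C
│  │  └─ G
│  │     └─ T *
│  ├─ G
│  │  └─ C
│  │     └─ A
│  │        └─ C
│  │           └─ G
│  │              └─ A
│  │                 └─ A
│  │                    └─ G
│  │                       └─ C
│  │                          └─ G *
│  └─ T *
└─ G
   └─ T
      └─ G
         └─ A
            └─ T
               └─ C *
Counting every labelled node above: 30.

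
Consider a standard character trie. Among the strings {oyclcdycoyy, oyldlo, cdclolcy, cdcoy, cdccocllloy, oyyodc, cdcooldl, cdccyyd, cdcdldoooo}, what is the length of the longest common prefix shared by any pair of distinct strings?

4

Look for the deepest trie node that still has at least two words in its subtree.
e.g. "cdccocllloy" and "cdccyyd" share the prefix "cdcc" of length 4; no pair shares a longer one.
Longest shared-prefix length: 4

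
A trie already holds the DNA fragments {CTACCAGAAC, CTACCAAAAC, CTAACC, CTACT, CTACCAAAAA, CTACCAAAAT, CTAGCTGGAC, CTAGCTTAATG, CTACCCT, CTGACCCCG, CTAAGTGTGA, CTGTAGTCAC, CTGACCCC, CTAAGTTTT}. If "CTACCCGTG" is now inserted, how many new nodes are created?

3

"CTACCC" is already a path in the trie; the remaining "GTG" must be added.
Each of the 3 remaining characters creates one node.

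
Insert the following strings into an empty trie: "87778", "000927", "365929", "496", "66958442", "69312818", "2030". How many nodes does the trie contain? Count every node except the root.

39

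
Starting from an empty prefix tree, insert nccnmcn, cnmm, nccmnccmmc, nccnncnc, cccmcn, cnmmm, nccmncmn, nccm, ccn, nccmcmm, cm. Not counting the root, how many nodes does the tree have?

Insert word by word; a character creates a node only if that edge doesn't already exist:
  "nccnmcn" → 7 new (n, c, c, n, m, c, n)
  "cnmm" → 4 new (c, n, m, m)
  "nccmnccmmc" → prefix "ncc" already present; 7 new (m, n, c, c, m, m, c)
  "nccnncnc" → prefix "nccn" already present; 4 new (n, c, n, c)
  "cccmcn" → prefix "c" already present; 5 new (c, c, m, c, n)
  "cnmmm" → prefix "cnmm" already present; 1 new (m)
  "nccmncmn" → prefix "nccmnc" already present; 2 new (m, n)
  "nccm" → prefix "nccm" already present; 0 new (none)
  "ccn" → prefix "cc" already present; 1 new (n)
  "nccmcmm" → prefix "nccm" already present; 3 new (c, m, m)
  "cm" → prefix "c" already present; 1 new (m)
Total nodes = 7 + 4 + 7 + 4 + 5 + 1 + 2 + 0 + 1 + 3 + 1 = 35

35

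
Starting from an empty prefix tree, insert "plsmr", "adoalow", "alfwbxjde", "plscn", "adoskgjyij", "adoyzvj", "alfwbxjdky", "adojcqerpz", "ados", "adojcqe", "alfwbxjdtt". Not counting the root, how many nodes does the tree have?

44

Trace insertions, counting only characters that open a new branch:
  "plsmr" → 5 new (p, l, s, m, r)
  "adoalow" → 7 new (a, d, o, a, l, o, w)
  "alfwbxjde" → prefix "a" already present; 8 new (l, f, w, b, x, j, d, e)
  "plscn" → prefix "pls" already present; 2 new (c, n)
  "adoskgjyij" → prefix "ado" already present; 7 new (s, k, g, j, y, i, j)
  "adoyzvj" → prefix "ado" already present; 4 new (y, z, v, j)
  "alfwbxjdky" → prefix "alfwbxjd" already present; 2 new (k, y)
  "adojcqerpz" → prefix "ado" already present; 7 new (j, c, q, e, r, p, z)
  "ados" → prefix "ados" already present; 0 new (none)
  "adojcqe" → prefix "adojcqe" already present; 0 new (none)
  "alfwbxjdtt" → prefix "alfwbxjd" already present; 2 new (t, t)
Total nodes = 5 + 7 + 8 + 2 + 7 + 4 + 2 + 7 + 0 + 0 + 2 = 44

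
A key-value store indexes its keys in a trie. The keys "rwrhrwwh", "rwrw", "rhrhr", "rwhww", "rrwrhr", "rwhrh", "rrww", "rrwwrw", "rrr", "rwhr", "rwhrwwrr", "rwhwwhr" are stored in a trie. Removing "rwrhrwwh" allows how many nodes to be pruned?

5

After clearing the end-marker at "rwrhrwwh", prune upward until reaching a node still needed by another word.
The suffix "hrwwh" (5 nodes) is used only by "rwrhrwwh"; the node for "rwr" still has the child "w", so pruning stops there.
Nodes removed: 5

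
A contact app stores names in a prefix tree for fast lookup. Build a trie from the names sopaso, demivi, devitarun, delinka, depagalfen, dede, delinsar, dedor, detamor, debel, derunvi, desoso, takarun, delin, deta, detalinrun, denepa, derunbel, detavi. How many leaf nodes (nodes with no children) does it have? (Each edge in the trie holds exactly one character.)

17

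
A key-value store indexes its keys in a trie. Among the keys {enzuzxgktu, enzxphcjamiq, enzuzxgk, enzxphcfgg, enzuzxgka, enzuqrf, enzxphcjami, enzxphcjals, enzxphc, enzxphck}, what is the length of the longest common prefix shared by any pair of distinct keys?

Look for the deepest trie node that still has at least two words in its subtree.
e.g. "enzxphcjami" and "enzxphcjamiq" share the prefix "enzxphcjami" of length 11; no pair shares a longer one.
Longest shared-prefix length: 11

11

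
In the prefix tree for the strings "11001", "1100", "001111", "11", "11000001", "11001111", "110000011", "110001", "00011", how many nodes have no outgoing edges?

5

A leaf is a node with no children — equivalently, the end of a word that is not a proper prefix of any other stored word.
Those words: "00011", "001111", "110000011", "110001", "11001111"
Leaf count: 5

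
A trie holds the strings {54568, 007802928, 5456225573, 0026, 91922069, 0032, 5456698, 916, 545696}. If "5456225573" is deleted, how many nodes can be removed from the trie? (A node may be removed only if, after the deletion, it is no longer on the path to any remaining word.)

A node on "5456225573"'s path can go only if nothing else ends at it or branches off below it.
The suffix "225573" (6 nodes) is used only by "5456225573"; the node for "5456" still has the child "8", so pruning stops there.
Nodes removed: 6

6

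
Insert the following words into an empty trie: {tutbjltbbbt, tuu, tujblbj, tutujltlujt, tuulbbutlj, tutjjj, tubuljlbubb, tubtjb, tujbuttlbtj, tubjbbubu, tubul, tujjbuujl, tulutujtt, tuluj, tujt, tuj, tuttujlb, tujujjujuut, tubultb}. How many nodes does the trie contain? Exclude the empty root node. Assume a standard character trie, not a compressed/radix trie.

90

Count nodes per top-level branch (shared prefixes stored once):
  't'-branch (tubjbbubu, tubtjb, tubul, tubuljlbubb, tubultb, tuj, tujblbj, tujbuttlbtj, tujjbuujl, tujt, tujujjujuut, tuluj, tulutujtt, tutbjltbbbt, tutjjj, tuttujlb, tutujltlujt, tuu, tuulbbutlj): 90 nodes
Sum: 90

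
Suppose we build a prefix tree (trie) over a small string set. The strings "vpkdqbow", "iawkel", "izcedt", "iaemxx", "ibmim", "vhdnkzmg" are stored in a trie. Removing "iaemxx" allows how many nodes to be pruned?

4

After clearing the end-marker at "iaemxx", prune upward until reaching a node still needed by another word.
The suffix "emxx" (4 nodes) is used only by "iaemxx"; the node for "ia" still has the child "w", so pruning stops there.
Nodes removed: 4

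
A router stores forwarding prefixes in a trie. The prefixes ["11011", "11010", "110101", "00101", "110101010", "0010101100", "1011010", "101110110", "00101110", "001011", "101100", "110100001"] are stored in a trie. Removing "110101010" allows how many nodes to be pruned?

3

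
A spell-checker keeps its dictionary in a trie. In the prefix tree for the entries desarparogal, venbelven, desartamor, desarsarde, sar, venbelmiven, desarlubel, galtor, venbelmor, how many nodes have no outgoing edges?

9

A leaf is a node with no children — equivalently, the end of a word that is not a proper prefix of any other stored word.
Those words: "desarlubel", "desarparogal", "desarsarde", "desartamor", "galtor", "sar", "venbelmiven", "venbelmor", "venbelven"
Leaf count: 9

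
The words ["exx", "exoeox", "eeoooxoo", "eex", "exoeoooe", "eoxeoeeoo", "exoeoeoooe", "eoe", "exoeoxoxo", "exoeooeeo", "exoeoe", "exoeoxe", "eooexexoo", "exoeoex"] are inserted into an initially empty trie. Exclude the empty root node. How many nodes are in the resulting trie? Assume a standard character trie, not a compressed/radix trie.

47

Trace insertions, counting only characters that open a new branch:
  "exx" → 3 new (e, x, x)
  "exoeox" → prefix "ex" already present; 4 new (o, e, o, x)
  "eeoooxoo" → prefix "e" already present; 7 new (e, o, o, o, x, o, o)
  "eex" → prefix "ee" already present; 1 new (x)
  "exoeoooe" → prefix "exoeo" already present; 3 new (o, o, e)
  "eoxeoeeoo" → prefix "e" already present; 8 new (o, x, e, o, e, e, o, o)
  "exoeoeoooe" → prefix "exoeo" already present; 5 new (e, o, o, o, e)
  "eoe" → prefix "eo" already present; 1 new (e)
  "exoeoxoxo" → prefix "exoeox" already present; 3 new (o, x, o)
  "exoeooeeo" → prefix "exoeoo" already present; 3 new (e, e, o)
  "exoeoe" → prefix "exoeoe" already present; 0 new (none)
  "exoeoxe" → prefix "exoeox" already present; 1 new (e)
  "eooexexoo" → prefix "eo" already present; 7 new (o, e, x, e, x, o, o)
  "exoeoex" → prefix "exoeoe" already present; 1 new (x)
Total nodes = 3 + 4 + 7 + 1 + 3 + 8 + 5 + 1 + 3 + 3 + 0 + 1 + 7 + 1 = 47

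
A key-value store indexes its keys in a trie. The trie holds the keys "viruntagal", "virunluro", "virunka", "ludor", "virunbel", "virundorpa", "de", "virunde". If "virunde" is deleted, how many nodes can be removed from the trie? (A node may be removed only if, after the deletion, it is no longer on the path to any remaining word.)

After clearing the end-marker at "virunde", prune upward until reaching a node still needed by another word.
The suffix "e" (1 node) is used only by "virunde"; the node for "virund" still has the child "o", so pruning stops there.
Nodes removed: 1

1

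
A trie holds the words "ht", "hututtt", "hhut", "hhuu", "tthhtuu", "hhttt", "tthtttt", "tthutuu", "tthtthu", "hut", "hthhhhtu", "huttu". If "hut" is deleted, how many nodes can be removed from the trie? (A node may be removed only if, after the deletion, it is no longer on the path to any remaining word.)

0

After clearing the end-marker at "hut", prune upward until reaching a node still needed by another word.
Every node on "hut" is still needed (e.g. by "hututtt"), so nothing is freed.
Nodes removed: 0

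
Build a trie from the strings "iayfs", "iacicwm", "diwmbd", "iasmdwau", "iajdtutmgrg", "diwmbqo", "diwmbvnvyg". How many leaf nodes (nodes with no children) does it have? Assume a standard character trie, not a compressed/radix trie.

7

A leaf is a node with no children — equivalently, the end of a word that is not a proper prefix of any other stored word.
Those words: "diwmbd", "diwmbqo", "diwmbvnvyg", "iacicwm", "iajdtutmgrg", "iasmdwau", "iayfs"
Leaf count: 7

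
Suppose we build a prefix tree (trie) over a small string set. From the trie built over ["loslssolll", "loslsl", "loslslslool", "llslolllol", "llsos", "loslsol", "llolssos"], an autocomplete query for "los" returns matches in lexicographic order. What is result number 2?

Filter for "los…" and sort: "loslsl", "loslslslool", "loslsol", "loslssolll"
Position 2: loslslslool

loslslslool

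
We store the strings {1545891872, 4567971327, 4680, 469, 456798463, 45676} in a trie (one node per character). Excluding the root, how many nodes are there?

Count nodes per top-level branch (shared prefixes stored once):
  '1'-branch (1545891872): 10 nodes
  '4'-branch (45676, 4567971327, 456798463, 4680, 469): 19 nodes
Sum: 29

29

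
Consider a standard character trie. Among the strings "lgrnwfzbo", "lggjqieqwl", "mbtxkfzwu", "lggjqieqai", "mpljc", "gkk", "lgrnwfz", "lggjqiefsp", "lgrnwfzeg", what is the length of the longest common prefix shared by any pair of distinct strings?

8

Equivalently: take the maximum, over all pairs, of their longest common prefix length.
e.g. "lggjqieqai" and "lggjqieqwl" share the prefix "lggjqieq" of length 8; no pair shares a longer one.
Longest shared-prefix length: 8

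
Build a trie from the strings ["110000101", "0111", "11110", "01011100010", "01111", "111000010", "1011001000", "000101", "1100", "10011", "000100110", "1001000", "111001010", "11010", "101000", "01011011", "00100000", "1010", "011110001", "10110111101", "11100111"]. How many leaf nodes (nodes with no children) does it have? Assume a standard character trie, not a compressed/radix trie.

17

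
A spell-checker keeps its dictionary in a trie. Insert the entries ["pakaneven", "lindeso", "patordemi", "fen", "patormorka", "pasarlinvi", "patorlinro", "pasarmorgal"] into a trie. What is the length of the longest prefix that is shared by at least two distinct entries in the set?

Look for the deepest trie node that still has at least two words in its subtree.
e.g. "pasarlinvi" and "pasarmorgal" share the prefix "pasar" of length 5; no pair shares a longer one.
Longest shared-prefix length: 5

5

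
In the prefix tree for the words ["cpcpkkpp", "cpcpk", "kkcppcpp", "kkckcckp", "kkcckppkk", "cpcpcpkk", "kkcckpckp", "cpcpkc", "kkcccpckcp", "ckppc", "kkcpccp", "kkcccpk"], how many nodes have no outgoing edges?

11

A leaf is a node with no children — equivalently, the end of a word that is not a proper prefix of any other stored word.
Those words: "ckppc", "cpcpcpkk", "cpcpkc", "cpcpkkpp", "kkcccpckcp", "kkcccpk", "kkcckpckp", "kkcckppkk", "kkckcckp", "kkcpccp", "kkcppcpp"
Leaf count: 11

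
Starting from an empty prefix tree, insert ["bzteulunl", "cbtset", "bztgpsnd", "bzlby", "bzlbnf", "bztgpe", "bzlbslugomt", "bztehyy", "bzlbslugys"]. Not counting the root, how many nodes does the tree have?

38

Trie structure (* marks end of a word):
(root)
├─ b
│  └─ z
│     ├─ l
│     │  └─ b
│     │     ├─ n
│     │     │  └─ f *
│     │     ├─ s
│     │     │  └─ l
│     │     │     └─ u
│     │     │        └─ g
│     │     │           ├─ o
│     │     │           │  └─ m
│     │     │           │     └─ t *
│     │     │           └─ y
│     │     │              └─ s *
│     │     └─ y *
│     └─ t
│        ├─ e
│        │  ├─ h
│        │  │  └─ y
│        │  │     └─ y *
│        │  └─ u
│        │     └─ l
│        │        └─ u
│        │           └─ n
│        │              └─ l *
│        └─ g
│           └─ p
│              ├─ e *
│              └─ s
│                 └─ n
│                    └─ d *
└─ c
   └─ b
      └─ t
         └─ s
            └─ e
               └─ t *
Counting every labelled node above: 38.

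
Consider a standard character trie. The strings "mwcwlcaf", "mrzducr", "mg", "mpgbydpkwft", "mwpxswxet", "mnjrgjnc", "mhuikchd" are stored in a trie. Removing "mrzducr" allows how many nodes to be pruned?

After clearing the end-marker at "mrzducr", prune upward until reaching a node still needed by another word.
The suffix "rzducr" (6 nodes) is used only by "mrzducr"; the node for "m" still has the child "w", so pruning stops there.
Nodes removed: 6

6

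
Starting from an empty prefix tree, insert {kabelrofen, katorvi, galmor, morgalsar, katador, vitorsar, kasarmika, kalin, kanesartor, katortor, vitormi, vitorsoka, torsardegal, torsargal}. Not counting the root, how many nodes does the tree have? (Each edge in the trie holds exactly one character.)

Insert word by word; a character creates a node only if that edge doesn't already exist:
  "kabelrofen" → 10 new (k, a, b, e, l, r, o, f, e, n)
  "katorvi" → prefix "ka" already present; 5 new (t, o, r, v, i)
  "galmor" → 6 new (g, a, l, m, o, r)
  "morgalsar" → 9 new (m, o, r, g, a, l, s, a, r)
  "katador" → prefix "kat" already present; 4 new (a, d, o, r)
  "vitorsar" → 8 new (v, i, t, o, r, s, a, r)
  "kasarmika" → prefix "ka" already present; 7 new (s, a, r, m, i, k, a)
  "kalin" → prefix "ka" already present; 3 new (l, i, n)
  "kanesartor" → prefix "ka" already present; 8 new (n, e, s, a, r, t, o, r)
  "katortor" → prefix "kator" already present; 3 new (t, o, r)
  "vitormi" → prefix "vitor" already present; 2 new (m, i)
  "vitorsoka" → prefix "vitors" already present; 3 new (o, k, a)
  "torsardegal" → 11 new (t, o, r, s, a, r, d, e, g, a, l)
  "torsargal" → prefix "torsar" already present; 3 new (g, a, l)
Total nodes = 10 + 5 + 6 + 9 + 4 + 8 + 7 + 3 + 8 + 3 + 2 + 3 + 11 + 3 = 82

82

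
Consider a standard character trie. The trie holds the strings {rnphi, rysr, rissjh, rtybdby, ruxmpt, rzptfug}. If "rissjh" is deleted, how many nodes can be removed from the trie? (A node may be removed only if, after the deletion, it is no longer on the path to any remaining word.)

5

A node on "rissjh"'s path can go only if nothing else ends at it or branches off below it.
The suffix "issjh" (5 nodes) is used only by "rissjh"; the node for "r" still has the child "n", so pruning stops there.
Nodes removed: 5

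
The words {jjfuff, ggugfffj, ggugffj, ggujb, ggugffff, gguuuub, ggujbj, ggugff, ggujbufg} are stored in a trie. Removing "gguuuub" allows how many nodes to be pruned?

4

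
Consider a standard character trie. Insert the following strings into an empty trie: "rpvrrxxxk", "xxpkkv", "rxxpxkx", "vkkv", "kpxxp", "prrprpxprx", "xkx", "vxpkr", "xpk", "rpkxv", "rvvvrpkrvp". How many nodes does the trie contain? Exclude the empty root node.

60

Insert word by word; a character creates a node only if that edge doesn't already exist:
  "rpvrrxxxk" → 9 new (r, p, v, r, r, x, x, x, k)
  "xxpkkv" → 6 new (x, x, p, k, k, v)
  "rxxpxkx" → prefix "r" already present; 6 new (x, x, p, x, k, x)
  "vkkv" → 4 new (v, k, k, v)
  "kpxxp" → 5 new (k, p, x, x, p)
  "prrprpxprx" → 10 new (p, r, r, p, r, p, x, p, r, x)
  "xkx" → prefix "x" already present; 2 new (k, x)
  "vxpkr" → prefix "v" already present; 4 new (x, p, k, r)
  "xpk" → prefix "x" already present; 2 new (p, k)
  "rpkxv" → prefix "rp" already present; 3 new (k, x, v)
  "rvvvrpkrvp" → prefix "r" already present; 9 new (v, v, v, r, p, k, r, v, p)
Total nodes = 9 + 6 + 6 + 4 + 5 + 10 + 2 + 4 + 2 + 3 + 9 = 60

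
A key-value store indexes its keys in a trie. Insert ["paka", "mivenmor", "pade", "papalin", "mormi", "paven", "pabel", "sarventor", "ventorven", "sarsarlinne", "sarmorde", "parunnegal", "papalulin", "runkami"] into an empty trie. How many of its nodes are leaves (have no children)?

14

Leaves are exactly the stored words that no other stored word extends.
Those words: "mivenmor", "mormi", "pabel", "pade", "paka", "papalin", "papalulin", "parunnegal", "paven", "runkami", "sarmorde", "sarsarlinne", "sarventor", "ventorven"
Leaf count: 14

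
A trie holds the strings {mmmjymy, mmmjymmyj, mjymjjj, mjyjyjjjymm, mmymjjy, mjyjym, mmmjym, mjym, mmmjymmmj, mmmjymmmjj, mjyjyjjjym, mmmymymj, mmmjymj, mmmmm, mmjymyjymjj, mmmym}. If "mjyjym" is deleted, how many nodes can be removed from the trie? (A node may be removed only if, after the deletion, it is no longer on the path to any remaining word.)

Walk "mjyjym" from the leaf back toward the root, removing each node that no remaining word uses.
The suffix "m" (1 node) is used only by "mjyjym"; the node for "mjyjy" still has the child "j", so pruning stops there.
Nodes removed: 1

1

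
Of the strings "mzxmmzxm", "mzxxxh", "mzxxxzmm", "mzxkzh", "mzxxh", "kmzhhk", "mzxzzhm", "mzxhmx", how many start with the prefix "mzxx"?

3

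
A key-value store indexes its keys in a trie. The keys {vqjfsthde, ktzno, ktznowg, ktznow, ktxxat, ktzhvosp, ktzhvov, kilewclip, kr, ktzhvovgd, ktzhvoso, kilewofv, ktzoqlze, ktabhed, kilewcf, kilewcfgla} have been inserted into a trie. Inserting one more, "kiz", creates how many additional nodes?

1

Walking "kiz" from the root, the first 2 characters ("ki") follow existing edges; "z" is the first miss.
New nodes needed: |"kiz"| − 2 = 3 − 2 = 1.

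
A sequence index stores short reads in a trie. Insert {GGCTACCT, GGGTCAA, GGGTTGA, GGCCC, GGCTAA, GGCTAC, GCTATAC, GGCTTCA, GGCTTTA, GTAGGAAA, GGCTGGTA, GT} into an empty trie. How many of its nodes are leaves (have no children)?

10

A leaf is a node with no children — equivalently, the end of a word that is not a proper prefix of any other stored word.
Those words: "GCTATAC", "GGCCC", "GGCTAA", "GGCTACCT", "GGCTGGTA", "GGCTTCA", "GGCTTTA", "GGGTCAA", "GGGTTGA", "GTAGGAAA"
Leaf count: 10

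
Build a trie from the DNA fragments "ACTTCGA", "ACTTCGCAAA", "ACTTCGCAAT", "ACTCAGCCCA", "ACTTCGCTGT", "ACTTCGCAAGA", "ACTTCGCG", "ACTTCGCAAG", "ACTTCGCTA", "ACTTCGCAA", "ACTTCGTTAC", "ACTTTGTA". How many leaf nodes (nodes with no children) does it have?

10

Leaves are exactly the stored words that no other stored word extends.
Those words: "ACTCAGCCCA", "ACTTCGA", "ACTTCGCAAA", "ACTTCGCAAGA", "ACTTCGCAAT", "ACTTCGCG", "ACTTCGCTA", "ACTTCGCTGT", "ACTTCGTTAC", "ACTTTGTA"
Leaf count: 10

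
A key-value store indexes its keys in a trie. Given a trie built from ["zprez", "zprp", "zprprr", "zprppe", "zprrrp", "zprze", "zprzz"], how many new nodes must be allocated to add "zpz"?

"zp" is already a path in the trie; the remaining "z" must be added.
So 3 − 2 = 1 new nodes.

1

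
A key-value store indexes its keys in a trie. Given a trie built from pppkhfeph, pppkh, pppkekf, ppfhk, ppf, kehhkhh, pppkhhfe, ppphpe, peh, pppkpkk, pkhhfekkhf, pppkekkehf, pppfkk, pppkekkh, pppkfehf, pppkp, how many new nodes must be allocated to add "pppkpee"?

The longest prefix of "pppkpee" already in the trie is "pppkp" (length 5).
New nodes needed: |"pppkpee"| − 5 = 7 − 5 = 2.

2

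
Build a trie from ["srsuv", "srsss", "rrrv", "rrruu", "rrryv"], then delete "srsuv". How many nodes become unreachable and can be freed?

2

A node on "srsuv"'s path can go only if nothing else ends at it or branches off below it.
The suffix "uv" (2 nodes) is used only by "srsuv"; the node for "srs" still has the child "s", so pruning stops there.
Nodes removed: 2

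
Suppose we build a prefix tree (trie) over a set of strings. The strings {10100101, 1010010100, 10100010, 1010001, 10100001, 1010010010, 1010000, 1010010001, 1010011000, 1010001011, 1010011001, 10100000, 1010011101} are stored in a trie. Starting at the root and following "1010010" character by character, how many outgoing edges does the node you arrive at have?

2

The children of the "1010010" node are the distinct next characters among strings starting with "1010010".
Characters that immediately follow "1010010" among the stored strings: {0, 1}.
That node has 2 child edges.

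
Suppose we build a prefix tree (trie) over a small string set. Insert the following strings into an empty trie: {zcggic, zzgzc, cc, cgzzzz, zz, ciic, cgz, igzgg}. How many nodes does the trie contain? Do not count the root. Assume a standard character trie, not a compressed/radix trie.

Trie structure (* marks end of a word):
(root)
├─ c
│  ├─ c *
│  ├─ g
│  │  └─ z *
│  │     └─ z
│  │        └─ z
│  │           └─ z *
│  └─ i
│     └─ i
│        └─ c *
├─ i
│  └─ g
│     └─ z
│        └─ g
│           └─ g *
└─ z
   ├─ c
   │  └─ g
   │     └─ g
   │        └─ i
   │           └─ c *
   └─ z *
      └─ g
         └─ z
            └─ c *
Counting every labelled node above: 25.

25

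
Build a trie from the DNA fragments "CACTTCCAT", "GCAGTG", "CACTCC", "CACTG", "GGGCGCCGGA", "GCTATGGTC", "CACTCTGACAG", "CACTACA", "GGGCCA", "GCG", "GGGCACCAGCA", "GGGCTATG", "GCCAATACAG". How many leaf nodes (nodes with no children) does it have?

13

A leaf is a node with no children — equivalently, the end of a word that is not a proper prefix of any other stored word.
Those words: "CACTACA", "CACTCC", "CACTCTGACAG", "CACTG", "CACTTCCAT", "GCAGTG", "GCCAATACAG", "GCG", "GCTATGGTC", "GGGCACCAGCA", "GGGCCA", "GGGCGCCGGA", "GGGCTATG"
Leaf count: 13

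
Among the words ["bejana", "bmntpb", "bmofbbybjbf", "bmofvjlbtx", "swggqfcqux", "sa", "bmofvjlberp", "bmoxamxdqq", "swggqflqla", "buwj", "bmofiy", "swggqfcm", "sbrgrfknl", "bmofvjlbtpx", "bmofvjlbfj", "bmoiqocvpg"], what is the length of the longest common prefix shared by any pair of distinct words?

The deepest shared node is where two words last agree before diverging.
"bmofvjlbtpx" and "bmofvjlbtx" agree on "bmofvjlbt" (9 characters) before diverging; nothing deeper is shared.
Longest shared-prefix length: 9

9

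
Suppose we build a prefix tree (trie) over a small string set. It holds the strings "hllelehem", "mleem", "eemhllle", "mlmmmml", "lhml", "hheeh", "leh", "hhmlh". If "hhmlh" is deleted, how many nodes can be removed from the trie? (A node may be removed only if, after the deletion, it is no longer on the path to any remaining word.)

A node on "hhmlh"'s path can go only if nothing else ends at it or branches off below it.
The suffix "mlh" (3 nodes) is used only by "hhmlh"; the node for "hh" still has the child "e", so pruning stops there.
Nodes removed: 3

3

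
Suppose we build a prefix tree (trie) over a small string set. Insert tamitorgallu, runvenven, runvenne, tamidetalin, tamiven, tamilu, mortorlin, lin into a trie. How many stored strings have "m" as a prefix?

Filter for entries beginning with "m":
Matches: "mortorlin"
Count: 1

1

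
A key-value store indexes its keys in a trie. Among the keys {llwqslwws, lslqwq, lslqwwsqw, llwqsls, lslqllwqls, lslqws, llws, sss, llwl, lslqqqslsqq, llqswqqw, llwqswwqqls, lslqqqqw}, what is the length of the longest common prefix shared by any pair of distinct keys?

Look for the deepest trie node that still has at least two words in its subtree.
e.g. "llwqsls" and "llwqslwws" share the prefix "llwqsl" of length 6; no pair shares a longer one.
Longest shared-prefix length: 6

6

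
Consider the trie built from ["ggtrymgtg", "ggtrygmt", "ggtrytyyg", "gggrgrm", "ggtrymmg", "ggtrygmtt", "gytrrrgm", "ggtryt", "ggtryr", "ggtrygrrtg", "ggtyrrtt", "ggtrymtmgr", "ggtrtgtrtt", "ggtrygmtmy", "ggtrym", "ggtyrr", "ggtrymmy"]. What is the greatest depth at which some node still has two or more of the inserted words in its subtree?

Equivalently: take the maximum, over all pairs, of their longest common prefix length.
e.g. "ggtrygmt" and "ggtrygmtmy" share the prefix "ggtrygmt" of length 8; no pair shares a longer one.
Longest shared-prefix length: 8

8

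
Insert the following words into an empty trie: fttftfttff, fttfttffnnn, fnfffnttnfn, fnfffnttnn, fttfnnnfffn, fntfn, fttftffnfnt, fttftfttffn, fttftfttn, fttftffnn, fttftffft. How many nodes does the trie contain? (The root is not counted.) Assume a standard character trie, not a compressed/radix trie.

47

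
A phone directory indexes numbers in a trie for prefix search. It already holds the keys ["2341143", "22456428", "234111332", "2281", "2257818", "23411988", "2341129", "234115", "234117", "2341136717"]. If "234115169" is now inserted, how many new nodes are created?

3

"234115" is already a path in the trie; the remaining "169" must be added.
So 9 − 6 = 3 new nodes.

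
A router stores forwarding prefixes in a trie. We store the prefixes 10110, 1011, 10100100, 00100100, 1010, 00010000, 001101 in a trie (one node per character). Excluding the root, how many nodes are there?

Count nodes per top-level branch (shared prefixes stored once):
  '0'-branch (00010000, 00100100, 001101): 17 nodes
  '1'-branch (1010, 10100100, 1011, 10110): 10 nodes
Sum: 27

27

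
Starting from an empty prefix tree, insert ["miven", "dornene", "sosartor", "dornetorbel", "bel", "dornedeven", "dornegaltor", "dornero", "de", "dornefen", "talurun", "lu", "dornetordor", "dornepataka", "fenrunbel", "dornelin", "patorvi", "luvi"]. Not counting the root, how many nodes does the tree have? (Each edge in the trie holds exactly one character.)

85

Trace insertions, counting only characters that open a new branch:
  "miven" → 5 new (m, i, v, e, n)
  "dornene" → 7 new (d, o, r, n, e, n, e)
  "sosartor" → 8 new (s, o, s, a, r, t, o, r)
  "dornetorbel" → prefix "dorne" already present; 6 new (t, o, r, b, e, l)
  "bel" → 3 new (b, e, l)
  "dornedeven" → prefix "dorne" already present; 5 new (d, e, v, e, n)
  "dornegaltor" → prefix "dorne" already present; 6 new (g, a, l, t, o, r)
  "dornero" → prefix "dorne" already present; 2 new (r, o)
  "de" → prefix "d" already present; 1 new (e)
  "dornefen" → prefix "dorne" already present; 3 new (f, e, n)
  "talurun" → 7 new (t, a, l, u, r, u, n)
  "lu" → 2 new (l, u)
  "dornetordor" → prefix "dornetor" already present; 3 new (d, o, r)
  "dornepataka" → prefix "dorne" already present; 6 new (p, a, t, a, k, a)
  "fenrunbel" → 9 new (f, e, n, r, u, n, b, e, l)
  "dornelin" → prefix "dorne" already present; 3 new (l, i, n)
  "patorvi" → 7 new (p, a, t, o, r, v, i)
  "luvi" → prefix "lu" already present; 2 new (v, i)
Total nodes = 5 + 7 + 8 + 6 + 3 + 5 + 6 + 2 + 1 + 3 + 7 + 2 + 3 + 6 + 9 + 3 + 7 + 2 = 85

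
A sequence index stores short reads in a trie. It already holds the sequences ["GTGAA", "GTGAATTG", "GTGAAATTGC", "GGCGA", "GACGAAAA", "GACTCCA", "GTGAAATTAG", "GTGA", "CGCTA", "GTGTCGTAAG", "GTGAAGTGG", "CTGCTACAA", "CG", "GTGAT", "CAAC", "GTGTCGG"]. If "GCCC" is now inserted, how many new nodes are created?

3

"G" is already a path in the trie; the remaining "CCC" must be added.
So 4 − 1 = 3 new nodes.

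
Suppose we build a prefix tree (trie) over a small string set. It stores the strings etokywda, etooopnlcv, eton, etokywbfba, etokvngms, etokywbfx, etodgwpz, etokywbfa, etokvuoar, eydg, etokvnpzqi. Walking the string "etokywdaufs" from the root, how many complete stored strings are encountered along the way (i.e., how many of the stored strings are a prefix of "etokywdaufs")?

1

Traverse "etokywdaufs" character by character; count nodes along the way that are marked as word ends.
Prefixes of the query that are stored words: "etokywda"
Count: 1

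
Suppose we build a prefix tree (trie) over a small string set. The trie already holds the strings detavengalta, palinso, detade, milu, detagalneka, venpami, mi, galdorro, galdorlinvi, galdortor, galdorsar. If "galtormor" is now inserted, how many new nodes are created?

The longest prefix of "galtormor" already in the trie is "gal" (length 3).
Each of the 6 remaining characters creates one node.

6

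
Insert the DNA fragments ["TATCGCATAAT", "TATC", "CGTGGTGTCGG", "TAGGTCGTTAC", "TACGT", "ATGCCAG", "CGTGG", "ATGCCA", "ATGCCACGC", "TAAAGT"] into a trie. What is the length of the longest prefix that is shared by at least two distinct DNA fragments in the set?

Equivalently: take the maximum, over all pairs, of their longest common prefix length.
"ATGCCA" and "ATGCCACGC" agree on "ATGCCA" (6 characters) before diverging; nothing deeper is shared.
Longest shared-prefix length: 6

6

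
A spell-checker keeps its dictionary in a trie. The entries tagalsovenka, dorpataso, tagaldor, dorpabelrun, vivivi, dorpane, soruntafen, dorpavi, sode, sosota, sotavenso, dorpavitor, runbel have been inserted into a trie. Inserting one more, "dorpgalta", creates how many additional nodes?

5

"dorp" is already a path in the trie; the remaining "galta" must be added.
So 9 − 4 = 5 new nodes.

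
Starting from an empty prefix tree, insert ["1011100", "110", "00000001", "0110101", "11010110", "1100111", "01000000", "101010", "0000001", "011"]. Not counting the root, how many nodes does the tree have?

Insert word by word; a character creates a node only if that edge doesn't already exist:
  "1011100" → 7 new (1, 0, 1, 1, 1, 0, 0)
  "110" → prefix "1" already present; 2 new (1, 0)
  "00000001" → 8 new (0, 0, 0, 0, 0, 0, 0, 1)
  "0110101" → prefix "0" already present; 6 new (1, 1, 0, 1, 0, 1)
  "11010110" → prefix "110" already present; 5 new (1, 0, 1, 1, 0)
  "1100111" → prefix "110" already present; 4 new (0, 1, 1, 1)
  "01000000" → prefix "01" already present; 6 new (0, 0, 0, 0, 0, 0)
  "101010" → prefix "101" already present; 3 new (0, 1, 0)
  "0000001" → prefix "000000" already present; 1 new (1)
  "011" → prefix "011" already present; 0 new (none)
Total nodes = 7 + 2 + 8 + 6 + 5 + 4 + 6 + 3 + 1 + 0 = 42

42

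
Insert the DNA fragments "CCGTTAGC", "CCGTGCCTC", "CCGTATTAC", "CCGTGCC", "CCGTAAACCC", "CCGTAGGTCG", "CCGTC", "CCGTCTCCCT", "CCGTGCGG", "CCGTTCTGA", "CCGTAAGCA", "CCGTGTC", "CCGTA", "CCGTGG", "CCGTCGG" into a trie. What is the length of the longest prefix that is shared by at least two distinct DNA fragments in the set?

Look for the deepest trie node that still has at least two words in its subtree.
"CCGTGCC" and "CCGTGCCTC" agree on "CCGTGCC" (7 characters) before diverging; nothing deeper is shared.
Longest shared-prefix length: 7

7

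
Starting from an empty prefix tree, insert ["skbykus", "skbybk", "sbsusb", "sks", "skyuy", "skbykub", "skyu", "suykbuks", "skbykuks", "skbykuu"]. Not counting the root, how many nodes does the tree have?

For each word, the new-node count is its length minus the longest prefix already in the trie:
  "skbykus" → 7 new (s, k, b, y, k, u, s)
  "skbybk" → prefix "skby" already present; 2 new (b, k)
  "sbsusb" → prefix "s" already present; 5 new (b, s, u, s, b)
  "sks" → prefix "sk" already present; 1 new (s)
  "skyuy" → prefix "sk" already present; 3 new (y, u, y)
  "skbykub" → prefix "skbyku" already present; 1 new (b)
  "skyu" → prefix "skyu" already present; 0 new (none)
  "suykbuks" → prefix "s" already present; 7 new (u, y, k, b, u, k, s)
  "skbykuks" → prefix "skbyku" already present; 2 new (k, s)
  "skbykuu" → prefix "skbyku" already present; 1 new (u)
Total nodes = 7 + 2 + 5 + 1 + 3 + 1 + 0 + 7 + 2 + 1 = 29

29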